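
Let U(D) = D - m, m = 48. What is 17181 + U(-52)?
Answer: 17081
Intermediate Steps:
U(D) = -48 + D (U(D) = D - 1*48 = D - 48 = -48 + D)
17181 + U(-52) = 17181 + (-48 - 52) = 17181 - 100 = 17081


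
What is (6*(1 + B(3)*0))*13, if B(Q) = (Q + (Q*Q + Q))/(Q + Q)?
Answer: 78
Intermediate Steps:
B(Q) = (Q**2 + 2*Q)/(2*Q) (B(Q) = (Q + (Q**2 + Q))/((2*Q)) = (Q + (Q + Q**2))*(1/(2*Q)) = (Q**2 + 2*Q)*(1/(2*Q)) = (Q**2 + 2*Q)/(2*Q))
(6*(1 + B(3)*0))*13 = (6*(1 + (1 + (1/2)*3)*0))*13 = (6*(1 + (1 + 3/2)*0))*13 = (6*(1 + (5/2)*0))*13 = (6*(1 + 0))*13 = (6*1)*13 = 6*13 = 78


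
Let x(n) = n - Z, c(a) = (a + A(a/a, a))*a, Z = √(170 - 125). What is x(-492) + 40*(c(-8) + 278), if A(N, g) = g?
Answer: 15748 - 3*√5 ≈ 15741.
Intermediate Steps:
Z = 3*√5 (Z = √45 = 3*√5 ≈ 6.7082)
c(a) = 2*a² (c(a) = (a + a)*a = (2*a)*a = 2*a²)
x(n) = n - 3*√5
x(-492) + 40*(c(-8) + 278) = (-492 - 3*√5) + 40*(2*(-8)² + 278) = (-492 - 3*√5) + 40*(2*64 + 278) = (-492 - 3*√5) + 40*(128 + 278) = (-492 - 3*√5) + 40*406 = (-492 - 3*√5) + 16240 = 15748 - 3*√5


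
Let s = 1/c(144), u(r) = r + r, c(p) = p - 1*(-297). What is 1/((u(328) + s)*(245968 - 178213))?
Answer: 147/6533772745 ≈ 2.2498e-8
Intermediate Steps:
c(p) = 297 + p (c(p) = p + 297 = 297 + p)
u(r) = 2*r
s = 1/441 (s = 1/(297 + 144) = 1/441 ≈ 0.0022676)
1/((u(328) + s)*(245968 - 178213)) = 1/((2*328 + 1/441)*(245968 - 178213)) = 1/((656 + 1/441)*67755) = 1/((289297/441)*67755) = 1/(6533772745/147) = 147/6533772745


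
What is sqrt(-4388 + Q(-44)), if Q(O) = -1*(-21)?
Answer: I*sqrt(4367) ≈ 66.083*I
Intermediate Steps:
Q(O) = 21
sqrt(-4388 + Q(-44)) = sqrt(-4388 + 21) = sqrt(-4367) = I*sqrt(4367)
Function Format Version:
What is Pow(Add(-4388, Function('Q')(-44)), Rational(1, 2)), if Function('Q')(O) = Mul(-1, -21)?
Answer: Mul(I, Pow(4367, Rational(1, 2))) ≈ Mul(66.083, I)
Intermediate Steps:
Function('Q')(O) = 21
Pow(Add(-4388, Function('Q')(-44)), Rational(1, 2)) = Pow(Add(-4388, 21), Rational(1, 2)) = Pow(-4367, Rational(1, 2)) = Mul(I, Pow(4367, Rational(1, 2)))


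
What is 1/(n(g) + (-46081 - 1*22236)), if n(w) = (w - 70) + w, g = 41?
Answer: -1/68305 ≈ -1.4640e-5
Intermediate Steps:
n(w) = -70 + 2*w (n(w) = (-70 + w) + w = -70 + 2*w)
1/(n(g) + (-46081 - 1*22236)) = 1/((-70 + 2*41) + (-46081 - 1*22236)) = 1/((-70 + 82) + (-46081 - 22236)) = 1/(12 - 68317) = 1/(-68305) = -1/68305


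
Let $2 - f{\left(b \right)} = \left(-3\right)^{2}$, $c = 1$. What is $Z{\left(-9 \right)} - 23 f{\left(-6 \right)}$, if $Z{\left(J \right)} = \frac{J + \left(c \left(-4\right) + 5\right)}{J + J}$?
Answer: $\frac{1453}{9} \approx 161.44$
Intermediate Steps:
$f{\left(b \right)} = -7$ ($f{\left(b \right)} = 2 - \left(-3\right)^{2} = 2 - 9 = -7$)
$Z{\left(J \right)} = \frac{1 + J}{2 J}$ ($Z{\left(J \right)} = \frac{J + \left(1 \left(-4\right) + 5\right)}{J + J} = \frac{J + \left(-4 + 5\right)}{2 J} = \left(J + 1\right) \frac{1}{2 J} = \left(1 + J\right) \frac{1}{2 J} = \frac{1 + J}{2 J}$)
$Z{\left(-9 \right)} - 23 f{\left(-6 \right)} = \frac{1 - 9}{2 \left(-9\right)} - -161 = \frac{1}{2} \left(- \frac{1}{9}\right) \left(-8\right) + 161 = \frac{4}{9} + 161 = \frac{1453}{9}$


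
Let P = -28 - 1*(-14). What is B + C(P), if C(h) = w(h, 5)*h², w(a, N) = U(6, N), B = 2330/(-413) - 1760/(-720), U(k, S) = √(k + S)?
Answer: -11884/3717 + 196*√11 ≈ 646.86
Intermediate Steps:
P = -14 (P = -28 + 14 = -14)
U(k, S) = √(S + k)
B = -11884/3717 (B = 2330*(-1/413) - 1760*(-1/720) = -2330/413 + 22/9 = -11884/3717 ≈ -3.1972)
w(a, N) = √(6 + N) (w(a, N) = √(N + 6) = √(6 + N))
C(h) = √11*h² (C(h) = √(6 + 5)*h² = √11*h²)
B + C(P) = -11884/3717 + √11*(-14)² = -11884/3717 + √11*196 = -11884/3717 + 196*√11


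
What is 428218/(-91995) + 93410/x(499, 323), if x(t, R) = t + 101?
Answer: 55575481/367980 ≈ 151.03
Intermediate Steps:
x(t, R) = 101 + t
428218/(-91995) + 93410/x(499, 323) = 428218/(-91995) + 93410/(101 + 499) = 428218*(-1/91995) + 93410/600 = -428218/91995 + 93410*(1/600) = -428218/91995 + 9341/60 = 55575481/367980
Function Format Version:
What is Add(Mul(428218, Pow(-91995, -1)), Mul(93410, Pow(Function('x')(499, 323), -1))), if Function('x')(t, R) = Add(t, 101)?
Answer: Rational(55575481, 367980) ≈ 151.03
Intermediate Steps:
Function('x')(t, R) = Add(101, t)
Add(Mul(428218, Pow(-91995, -1)), Mul(93410, Pow(Function('x')(499, 323), -1))) = Add(Mul(428218, Pow(-91995, -1)), Mul(93410, Pow(Add(101, 499), -1))) = Add(Mul(428218, Rational(-1, 91995)), Mul(93410, Pow(600, -1))) = Add(Rational(-428218, 91995), Mul(93410, Rational(1, 600))) = Add(Rational(-428218, 91995), Rational(9341, 60)) = Rational(55575481, 367980)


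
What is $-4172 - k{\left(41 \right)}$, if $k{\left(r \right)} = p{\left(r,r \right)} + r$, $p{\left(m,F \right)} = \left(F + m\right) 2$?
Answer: $-4377$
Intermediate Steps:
$p{\left(m,F \right)} = 2 F + 2 m$
$k{\left(r \right)} = 5 r$ ($k{\left(r \right)} = \left(2 r + 2 r\right) + r = 4 r + r = 5 r$)
$-4172 - k{\left(41 \right)} = -4172 - 5 \cdot 41 = -4172 - 205 = -4377$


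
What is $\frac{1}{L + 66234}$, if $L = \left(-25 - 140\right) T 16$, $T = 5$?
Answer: $\frac{1}{53034} \approx 1.8856 \cdot 10^{-5}$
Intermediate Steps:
$L = -13200$ ($L = \left(-25 - 140\right) 5 \cdot 16 = \left(-165\right) 80 = -13200$)
$\frac{1}{L + 66234} = \frac{1}{-13200 + 66234} = \frac{1}{53034}$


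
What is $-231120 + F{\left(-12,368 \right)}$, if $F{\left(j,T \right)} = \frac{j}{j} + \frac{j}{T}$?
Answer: $- \frac{21262951}{92} \approx -2.3112 \cdot 10^{5}$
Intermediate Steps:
$F{\left(j,T \right)} = 1 + \frac{j}{T}$
$-231120 + F{\left(-12,368 \right)} = -231120 + \frac{368 - 12}{368} = -231120 + \frac{1}{368} \cdot 356 = -231120 + \frac{89}{92} = - \frac{21262951}{92}$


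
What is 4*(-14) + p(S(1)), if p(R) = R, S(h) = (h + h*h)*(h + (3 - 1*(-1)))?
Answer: -46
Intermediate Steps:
S(h) = (4 + h)*(h + h²) (S(h) = (h + h²)*(h + (3 + 1)) = (h + h²)*(h + 4) = (h + h²)*(4 + h) = (4 + h)*(h + h²))
4*(-14) + p(S(1)) = 4*(-14) + 1*(4 + 1² + 5*1) = -56 + 1*(4 + 1 + 5) = -56 + 1*10 = -56 + 10 = -46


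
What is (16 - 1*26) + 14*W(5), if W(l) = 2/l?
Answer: -22/5 ≈ -4.4000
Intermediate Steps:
(16 - 1*26) + 14*W(5) = (16 - 1*26) + 14*(2/5) = (16 - 26) + 14*(2*(⅕)) = -10 + 14*(⅖) = -10 + 28/5 = -22/5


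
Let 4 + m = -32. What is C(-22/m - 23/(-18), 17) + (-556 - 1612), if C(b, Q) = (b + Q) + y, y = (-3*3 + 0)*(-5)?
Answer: -18937/9 ≈ -2104.1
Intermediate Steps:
m = -36 (m = -4 - 32 = -36)
y = 45 (y = (-9 + 0)*(-5) = -9*(-5) = 45)
C(b, Q) = 45 + Q + b (C(b, Q) = (b + Q) + 45 = (Q + b) + 45 = 45 + Q + b)
C(-22/m - 23/(-18), 17) + (-556 - 1612) = (45 + 17 + (-22/(-36) - 23/(-18))) + (-556 - 1612) = (45 + 17 + (-22*(-1/36) - 23*(-1/18))) - 2168 = (45 + 17 + (11/18 + 23/18)) - 2168 = (45 + 17 + 17/9) - 2168 = 575/9 - 2168 = -18937/9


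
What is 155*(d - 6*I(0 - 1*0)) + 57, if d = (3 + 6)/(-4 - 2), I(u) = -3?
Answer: 5229/2 ≈ 2614.5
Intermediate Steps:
d = -3/2 (d = 9/(-6) = 9*(-⅙) = -3/2 ≈ -1.5000)
155*(d - 6*I(0 - 1*0)) + 57 = 155*(-3/2 - 6*(-3)) + 57 = 155*(-3/2 + 18) + 57 = 155*(33/2) + 57 = 5115/2 + 57 = 5229/2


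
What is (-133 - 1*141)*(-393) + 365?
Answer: 108047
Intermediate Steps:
(-133 - 1*141)*(-393) + 365 = (-133 - 141)*(-393) + 365 = -274*(-393) + 365 = 107682 + 365 = 108047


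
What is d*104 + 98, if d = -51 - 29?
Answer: -8222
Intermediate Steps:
d = -80
d*104 + 98 = -80*104 + 98 = -8320 + 98 = -8222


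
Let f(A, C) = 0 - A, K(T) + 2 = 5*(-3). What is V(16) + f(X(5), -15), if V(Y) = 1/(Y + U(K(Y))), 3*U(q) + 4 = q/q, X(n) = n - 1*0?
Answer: -74/15 ≈ -4.9333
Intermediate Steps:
K(T) = -17 (K(T) = -2 + 5*(-3) = -2 - 15 = -17)
X(n) = n (X(n) = n + 0 = n)
U(q) = -1 (U(q) = -4/3 + (q/q)/3 = -4/3 + (⅓)*1 = -4/3 + ⅓ = -1)
V(Y) = 1/(-1 + Y) (V(Y) = 1/(Y - 1) = 1/(-1 + Y))
f(A, C) = -A
V(16) + f(X(5), -15) = 1/(-1 + 16) - 1*5 = 1/15 - 5 = -74/15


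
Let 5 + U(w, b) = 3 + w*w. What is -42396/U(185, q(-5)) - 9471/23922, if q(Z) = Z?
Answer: -446107715/272894202 ≈ -1.6347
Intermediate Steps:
U(w, b) = -2 + w² (U(w, b) = -5 + (3 + w*w) = -5 + (3 + w²) = -2 + w²)
-42396/U(185, q(-5)) - 9471/23922 = -42396/(-2 + 185²) - 9471/23922 = -42396/(-2 + 34225) - 9471*1/23922 = -42396/34223 - 3157/7974 = -446107715/272894202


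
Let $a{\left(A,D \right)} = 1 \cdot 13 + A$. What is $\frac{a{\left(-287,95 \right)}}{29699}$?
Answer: $- \frac{274}{29699} \approx -0.0092259$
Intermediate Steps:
$a{\left(A,D \right)} = 13 + A$
$\frac{a{\left(-287,95 \right)}}{29699} = \frac{13 - 287}{29699} = \left(-274\right) \frac{1}{29699} = - \frac{274}{29699}$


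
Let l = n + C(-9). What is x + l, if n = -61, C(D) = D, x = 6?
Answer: -64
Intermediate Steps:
l = -70 (l = -61 - 9 = -70)
x + l = 6 - 70 = -64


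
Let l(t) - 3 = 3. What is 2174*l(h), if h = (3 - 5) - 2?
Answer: 13044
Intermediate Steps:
h = -4 (h = -2 - 2 = -4)
l(t) = 6 (l(t) = 3 + 3 = 6)
2174*l(h) = 2174*6 = 13044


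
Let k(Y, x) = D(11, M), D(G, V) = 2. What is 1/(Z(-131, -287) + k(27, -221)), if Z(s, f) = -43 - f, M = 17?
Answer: 1/246 ≈ 0.0040650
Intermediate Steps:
k(Y, x) = 2
1/(Z(-131, -287) + k(27, -221)) = 1/((-43 - 1*(-287)) + 2) = 1/((-43 + 287) + 2) = 1/(244 + 2) = 1/246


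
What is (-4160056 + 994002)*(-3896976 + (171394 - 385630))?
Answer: 13016319197448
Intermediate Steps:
(-4160056 + 994002)*(-3896976 + (171394 - 385630)) = -3166054*(-3896976 - 214236) = -3166054*(-4111212) = 13016319197448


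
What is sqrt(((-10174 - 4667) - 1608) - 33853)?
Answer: I*sqrt(50302) ≈ 224.28*I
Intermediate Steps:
sqrt(((-10174 - 4667) - 1608) - 33853) = sqrt((-14841 - 1608) - 33853) = sqrt(-16449 - 33853) = sqrt(-50302) = I*sqrt(50302)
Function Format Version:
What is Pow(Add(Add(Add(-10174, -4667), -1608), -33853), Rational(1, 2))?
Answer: Mul(I, Pow(50302, Rational(1, 2))) ≈ Mul(224.28, I)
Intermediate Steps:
Pow(Add(Add(Add(-10174, -4667), -1608), -33853), Rational(1, 2)) = Pow(Add(Add(-14841, -1608), -33853), Rational(1, 2)) = Pow(Add(-16449, -33853), Rational(1, 2)) = Pow(-50302, Rational(1, 2)) = Mul(I, Pow(50302, Rational(1, 2)))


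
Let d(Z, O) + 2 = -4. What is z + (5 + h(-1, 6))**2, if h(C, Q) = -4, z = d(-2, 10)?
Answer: -5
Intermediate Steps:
d(Z, O) = -6 (d(Z, O) = -2 - 4 = -6)
z = -6
z + (5 + h(-1, 6))**2 = -6 + (5 - 4)**2 = -6 + 1**2 = -6 + 1 = -5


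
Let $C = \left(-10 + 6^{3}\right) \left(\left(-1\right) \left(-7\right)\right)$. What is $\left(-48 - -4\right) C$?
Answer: $-63448$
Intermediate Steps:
$C = 1442$ ($C = \left(-10 + 216\right) 7 = 206 \cdot 7 = 1442$)
$\left(-48 - -4\right) C = \left(-48 - -4\right) 1442 = \left(-48 + 4\right) 1442 = \left(-44\right) 1442 = -63448$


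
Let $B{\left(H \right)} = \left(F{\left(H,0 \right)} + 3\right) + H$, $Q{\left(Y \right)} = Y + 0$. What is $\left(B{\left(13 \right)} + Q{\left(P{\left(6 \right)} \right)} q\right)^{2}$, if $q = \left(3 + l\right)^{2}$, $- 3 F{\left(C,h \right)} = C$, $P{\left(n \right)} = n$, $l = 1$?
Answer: $\frac{104329}{9} \approx 11592.0$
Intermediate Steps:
$Q{\left(Y \right)} = Y$
$F{\left(C,h \right)} = - \frac{C}{3}$
$q = 16$ ($q = \left(3 + 1\right)^{2} = 4^{2} = 16$)
$B{\left(H \right)} = 3 + \frac{2 H}{3}$ ($B{\left(H \right)} = \left(- \frac{H}{3} + 3\right) + H = \left(3 - \frac{H}{3}\right) + H = 3 + \frac{2 H}{3}$)
$\left(B{\left(13 \right)} + Q{\left(P{\left(6 \right)} \right)} q\right)^{2} = \left(\left(3 + \frac{2}{3} \cdot 13\right) + 6 \cdot 16\right)^{2} = \left(\left(3 + \frac{26}{3}\right) + 96\right)^{2} = \left(\frac{35}{3} + 96\right)^{2} = \left(\frac{323}{3}\right)^{2} = \frac{104329}{9}$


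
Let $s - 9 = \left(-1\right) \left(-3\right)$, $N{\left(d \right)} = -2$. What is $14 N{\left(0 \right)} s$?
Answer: $-336$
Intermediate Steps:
$s = 12$ ($s = 9 - -3 = 9 + 3 = 12$)
$14 N{\left(0 \right)} s = 14 \left(-2\right) 12 = \left(-28\right) 12 = -336$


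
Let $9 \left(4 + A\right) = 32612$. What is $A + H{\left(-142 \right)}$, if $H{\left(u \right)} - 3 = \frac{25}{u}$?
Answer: $\frac{4629401}{1278} \approx 3622.4$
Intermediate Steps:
$A = \frac{32576}{9}$ ($A = -4 + \frac{1}{9} \cdot 32612 = -4 + \frac{32612}{9} = \frac{32576}{9} \approx 3619.6$)
$H{\left(u \right)} = 3 + \frac{25}{u}$
$A + H{\left(-142 \right)} = \frac{32576}{9} + \left(3 + \frac{25}{-142}\right) = \frac{32576}{9} + \left(3 + 25 \left(- \frac{1}{142}\right)\right) = \frac{32576}{9} + \left(3 - \frac{25}{142}\right) = \frac{32576}{9} + \frac{401}{142} = \frac{4629401}{1278}$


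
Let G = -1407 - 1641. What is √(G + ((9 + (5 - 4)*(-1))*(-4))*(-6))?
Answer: 2*I*√714 ≈ 53.442*I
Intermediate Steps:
G = -3048
√(G + ((9 + (5 - 4)*(-1))*(-4))*(-6)) = √(-3048 + ((9 + (5 - 4)*(-1))*(-4))*(-6)) = √(-3048 + ((9 + 1*(-1))*(-4))*(-6)) = √(-3048 + ((9 - 1)*(-4))*(-6)) = √(-3048 + (8*(-4))*(-6)) = √(-3048 - 32*(-6)) = √(-3048 + 192) = √(-2856) = 2*I*√714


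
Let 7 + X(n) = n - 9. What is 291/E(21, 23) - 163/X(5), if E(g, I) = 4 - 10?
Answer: -741/22 ≈ -33.682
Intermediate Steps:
E(g, I) = -6
X(n) = -16 + n (X(n) = -7 + (n - 9) = -7 + (-9 + n) = -16 + n)
291/E(21, 23) - 163/X(5) = 291/(-6) - 163/(-16 + 5) = 291*(-1/6) - 163/(-11) = -97/2 - 163*(-1/11) = -97/2 + 163/11 = -741/22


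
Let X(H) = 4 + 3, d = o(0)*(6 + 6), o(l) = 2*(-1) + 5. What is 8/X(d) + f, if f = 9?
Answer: 71/7 ≈ 10.143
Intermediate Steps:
o(l) = 3 (o(l) = -2 + 5 = 3)
d = 36 (d = 3*(6 + 6) = 3*12 = 36)
X(H) = 7
8/X(d) + f = 8/7 + 9 = 71/7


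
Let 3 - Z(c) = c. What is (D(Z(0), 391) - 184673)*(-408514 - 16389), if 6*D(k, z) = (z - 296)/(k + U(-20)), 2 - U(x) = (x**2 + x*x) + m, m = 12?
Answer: 379942637309183/4842 ≈ 7.8468e+10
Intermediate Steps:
Z(c) = 3 - c
U(x) = -10 - 2*x**2 (U(x) = 2 - ((x**2 + x*x) + 12) = 2 - ((x**2 + x**2) + 12) = 2 - (2*x**2 + 12) = 2 - (12 + 2*x**2) = 2 + (-12 - 2*x**2) = -10 - 2*x**2)
D(k, z) = (-296 + z)/(6*(-810 + k)) (D(k, z) = ((z - 296)/(k + (-10 - 2*(-20)**2)))/6 = ((-296 + z)/(k + (-10 - 2*400)))/6 = ((-296 + z)/(k + (-10 - 800)))/6 = ((-296 + z)/(k - 810))/6 = ((-296 + z)/(-810 + k))/6 = (-296 + z)/(6*(-810 + k)))
(D(Z(0), 391) - 184673)*(-408514 - 16389) = ((-296 + 391)/(6*(-810 + (3 - 1*0))) - 184673)*(-408514 - 16389) = ((1/6)*95/(-810 + (3 + 0)) - 184673)*(-424903) = ((1/6)*95/(-810 + 3) - 184673)*(-424903) = ((1/6)*95/(-807) - 184673)*(-424903) = ((1/6)*(-1/807)*95 - 184673)*(-424903) = (-95/4842 - 184673)*(-424903) = -894186761/4842*(-424903) = 379942637309183/4842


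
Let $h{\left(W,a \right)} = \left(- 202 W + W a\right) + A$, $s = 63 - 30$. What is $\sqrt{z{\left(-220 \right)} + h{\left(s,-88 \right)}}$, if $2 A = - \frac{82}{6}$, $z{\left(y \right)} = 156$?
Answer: $\frac{5 i \sqrt{13566}}{6} \approx 97.061 i$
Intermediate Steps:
$s = 33$ ($s = 63 - 30 = 33$)
$A = - \frac{41}{6}$ ($A = \frac{\left(-82\right) \frac{1}{6}}{2} = \frac{1}{2} \left(- \frac{41}{3}\right) = - \frac{41}{6} \approx -6.8333$)
$h{\left(W,a \right)} = - \frac{41}{6} - 202 W + W a$ ($h{\left(W,a \right)} = \left(- 202 W + W a\right) - \frac{41}{6} = - \frac{41}{6} - 202 W + W a$)
$\sqrt{z{\left(-220 \right)} + h{\left(s,-88 \right)}} = \sqrt{156 - \frac{57461}{6}} = \sqrt{- \frac{56525}{6}} = \frac{5 i \sqrt{13566}}{6}$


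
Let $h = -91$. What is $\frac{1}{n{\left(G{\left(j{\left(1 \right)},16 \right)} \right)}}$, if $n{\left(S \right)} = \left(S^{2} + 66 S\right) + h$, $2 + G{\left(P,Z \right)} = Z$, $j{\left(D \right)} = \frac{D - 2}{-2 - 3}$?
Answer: $\frac{1}{1029} \approx 0.00097182$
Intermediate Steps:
$j{\left(D \right)} = \frac{2}{5} - \frac{D}{5}$ ($j{\left(D \right)} = \frac{-2 + D}{-5} = \left(-2 + D\right) \left(- \frac{1}{5}\right) = \frac{2}{5} - \frac{D}{5}$)
$G{\left(P,Z \right)} = -2 + Z$
$n{\left(S \right)} = -91 + S^{2} + 66 S$ ($n{\left(S \right)} = \left(S^{2} + 66 S\right) - 91 = -91 + S^{2} + 66 S$)
$\frac{1}{n{\left(G{\left(j{\left(1 \right)},16 \right)} \right)}} = \frac{1}{-91 + \left(-2 + 16\right)^{2} + 66 \left(-2 + 16\right)} = \frac{1}{-91 + 14^{2} + 66 \cdot 14} = \frac{1}{-91 + 196 + 924} = \frac{1}{1029}$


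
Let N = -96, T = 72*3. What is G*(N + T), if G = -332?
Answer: -39840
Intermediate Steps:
T = 216
G*(N + T) = -332*(-96 + 216) = -332*120 = -39840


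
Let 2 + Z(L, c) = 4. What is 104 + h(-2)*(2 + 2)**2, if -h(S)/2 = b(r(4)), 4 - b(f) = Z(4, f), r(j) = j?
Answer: 40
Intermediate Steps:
Z(L, c) = 2 (Z(L, c) = -2 + 4 = 2)
b(f) = 2 (b(f) = 4 - 1*2 = 4 - 2 = 2)
h(S) = -4 (h(S) = -2*2 = -4)
104 + h(-2)*(2 + 2)**2 = 104 - 4*(2 + 2)**2 = 104 - 4*4**2 = 104 - 4*16 = 104 - 64 = 40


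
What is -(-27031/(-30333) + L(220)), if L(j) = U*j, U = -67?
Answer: 447081389/30333 ≈ 14739.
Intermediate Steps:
L(j) = -67*j
-(-27031/(-30333) + L(220)) = -(-27031/(-30333) - 67*220) = -(-27031*(-1/30333) - 14740) = -(27031/30333 - 14740) = -1*(-447081389/30333) = 447081389/30333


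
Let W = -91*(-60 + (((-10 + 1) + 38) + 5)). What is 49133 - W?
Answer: 46767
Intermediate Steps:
W = 2366 (W = -91*(-60 + ((-9 + 38) + 5)) = -91*(-60 + (29 + 5)) = -91*(-60 + 34) = -91*(-26) = 2366)
49133 - W = 49133 - 1*2366 = 49133 - 2366 = 46767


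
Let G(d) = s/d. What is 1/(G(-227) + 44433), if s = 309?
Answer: 227/10085982 ≈ 2.2506e-5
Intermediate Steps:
G(d) = 309/d
1/(G(-227) + 44433) = 1/(309/(-227) + 44433) = 1/(309*(-1/227) + 44433) = 1/(-309/227 + 44433) = 1/(10085982/227) = 227/10085982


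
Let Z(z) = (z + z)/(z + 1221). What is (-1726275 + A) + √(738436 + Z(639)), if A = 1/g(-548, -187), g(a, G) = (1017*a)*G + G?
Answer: -179908763953874/104217905 + √70963765630/310 ≈ -1.7254e+6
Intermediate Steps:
Z(z) = 2*z/(1221 + z) (Z(z) = (2*z)/(1221 + z) = 2*z/(1221 + z))
g(a, G) = G + 1017*G*a (g(a, G) = 1017*G*a + G = G + 1017*G*a)
A = 1/104217905 (A = 1/(-187*(1 + 1017*(-548))) = 1/(-187*(1 - 557316)) = 1/(-187*(-557315)) = 1/104217905 ≈ 9.5953e-9)
(-1726275 + A) + √(738436 + Z(639)) = (-1726275 + 1/104217905) + √(738436 + 2*639/(1221 + 639)) = -179908763953874/104217905 + √(738436 + 2*639/1860) = -179908763953874/104217905 + √(738436 + 2*639*(1/1860)) = -179908763953874/104217905 + √(738436 + 213/310) = -179908763953874/104217905 + √(228915373/310) = -179908763953874/104217905 + √70963765630/310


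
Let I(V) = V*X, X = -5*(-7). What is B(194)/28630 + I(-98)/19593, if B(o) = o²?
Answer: 45657232/40067685 ≈ 1.1395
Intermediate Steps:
X = 35
I(V) = 35*V (I(V) = V*35 = 35*V)
B(194)/28630 + I(-98)/19593 = 194²/28630 + (35*(-98))/19593 = 37636*(1/28630) - 3430*1/19593 = 18818/14315 - 490/2799 = 45657232/40067685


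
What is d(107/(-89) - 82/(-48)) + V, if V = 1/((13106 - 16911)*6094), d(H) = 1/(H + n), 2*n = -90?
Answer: -49528958159/2203732969130 ≈ -0.022475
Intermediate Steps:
n = -45 (n = (½)*(-90) = -45)
d(H) = 1/(-45 + H) (d(H) = 1/(H - 45) = 1/(-45 + H))
V = -1/23187670 (V = (1/6094)/(-3805) = -1/3805*1/6094 = -1/23187670 ≈ -4.3126e-8)
d(107/(-89) - 82/(-48)) + V = 1/(-45 + (107/(-89) - 82/(-48))) - 1/23187670 = 1/(-45 + (107*(-1/89) - 82*(-1/48))) - 1/23187670 = 1/(-45 + (-107/89 + 41/24)) - 1/23187670 = 1/(-45 + 1081/2136) - 1/23187670 = 1/(-95039/2136) - 1/23187670 = -2136/95039 - 1/23187670 = -49528958159/2203732969130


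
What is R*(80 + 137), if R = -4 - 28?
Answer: -6944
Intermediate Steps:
R = -32
R*(80 + 137) = -32*(80 + 137) = -32*217 = -6944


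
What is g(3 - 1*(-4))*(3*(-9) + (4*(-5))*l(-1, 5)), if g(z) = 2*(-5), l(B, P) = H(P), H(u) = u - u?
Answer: 270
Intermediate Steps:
H(u) = 0
l(B, P) = 0
g(z) = -10
g(3 - 1*(-4))*(3*(-9) + (4*(-5))*l(-1, 5)) = -10*(3*(-9) + (4*(-5))*0) = -10*(-27 - 20*0) = -10*(-27 + 0) = -10*(-27) = 270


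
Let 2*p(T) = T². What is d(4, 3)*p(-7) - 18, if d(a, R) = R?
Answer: 111/2 ≈ 55.500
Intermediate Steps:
p(T) = T²/2
d(4, 3)*p(-7) - 18 = 3*((½)*(-7)²) - 18 = 3*((½)*49) - 18 = 3*(49/2) - 18 = 147/2 - 18 = 111/2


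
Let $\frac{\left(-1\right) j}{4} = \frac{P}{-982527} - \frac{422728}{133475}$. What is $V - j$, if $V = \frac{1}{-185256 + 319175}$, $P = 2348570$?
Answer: $- \frac{55772810470456733}{2508930210207525} \approx -22.23$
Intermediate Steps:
$j = \frac{416466888232}{18734684475}$ ($j = - 4 \left(\frac{2348570}{-982527} - \frac{422728}{133475}\right) = - 4 \left(2348570 \left(- \frac{1}{982527}\right) - \frac{422728}{133475}\right) = - 4 \left(- \frac{335510}{140361} - \frac{422728}{133475}\right) = \left(-4\right) \left(- \frac{104116722058}{18734684475}\right) = \frac{416466888232}{18734684475} \approx 22.23$)
$V = \frac{1}{133919} \approx 7.4672 \cdot 10^{-6}$
$V - j = \frac{1}{133919} - \frac{416466888232}{18734684475} = - \frac{55772810470456733}{2508930210207525}$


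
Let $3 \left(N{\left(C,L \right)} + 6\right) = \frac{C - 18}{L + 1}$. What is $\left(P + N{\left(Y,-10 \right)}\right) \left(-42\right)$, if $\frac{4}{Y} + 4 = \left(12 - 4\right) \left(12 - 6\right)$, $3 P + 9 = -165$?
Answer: $\frac{263354}{99} \approx 2660.1$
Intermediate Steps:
$P = -58$ ($P = -3 + \frac{1}{3} \left(-165\right) = -3 - 55 = -58$)
$Y = \frac{1}{11}$ ($Y = \frac{4}{-4 + \left(12 - 4\right) \left(12 - 6\right)} = \frac{4}{-4 + 8 \cdot 6} = \frac{4}{-4 + 48} = \frac{4}{44} = 4 \cdot \frac{1}{44} = \frac{1}{11} \approx 0.090909$)
$N{\left(C,L \right)} = -6 + \frac{-18 + C}{3 \left(1 + L\right)}$ ($N{\left(C,L \right)} = -6 + \frac{\left(C - 18\right) \frac{1}{L + 1}}{3} = -6 + \frac{\left(-18 + C\right) \frac{1}{1 + L}}{3} = -6 + \frac{\frac{1}{1 + L} \left(-18 + C\right)}{3} = -6 + \frac{-18 + C}{3 \left(1 + L\right)}$)
$\left(P + N{\left(Y,-10 \right)}\right) \left(-42\right) = \left(-58 + \frac{-36 + \frac{1}{11} - -180}{3 \left(1 - 10\right)}\right) \left(-42\right) = \left(-58 + \frac{-36 + \frac{1}{11} + 180}{3 \left(-9\right)}\right) \left(-42\right) = \left(-58 + \frac{1}{3} \left(- \frac{1}{9}\right) \frac{1585}{11}\right) \left(-42\right) = \left(-58 - \frac{1585}{297}\right) \left(-42\right) = \left(- \frac{18811}{297}\right) \left(-42\right) = \frac{263354}{99}$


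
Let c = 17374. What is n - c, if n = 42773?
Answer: 25399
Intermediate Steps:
n - c = 42773 - 1*17374 = 42773 - 17374 = 25399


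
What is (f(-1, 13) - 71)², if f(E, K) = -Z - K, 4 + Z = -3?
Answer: 5929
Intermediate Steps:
Z = -7 (Z = -4 - 3 = -7)
f(E, K) = 7 - K (f(E, K) = -1*(-7) - K = 7 - K)
(f(-1, 13) - 71)² = ((7 - 1*13) - 71)² = ((7 - 13) - 71)² = (-6 - 71)² = (-77)² = 5929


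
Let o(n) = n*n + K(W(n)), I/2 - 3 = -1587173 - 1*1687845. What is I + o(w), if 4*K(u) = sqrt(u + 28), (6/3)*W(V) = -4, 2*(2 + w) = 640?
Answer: -6448906 + sqrt(26)/4 ≈ -6.4489e+6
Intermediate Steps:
w = 318 (w = -2 + (1/2)*640 = -2 + 320 = 318)
W(V) = -2 (W(V) = (1/2)*(-4) = -2)
K(u) = sqrt(28 + u)/4 (K(u) = sqrt(u + 28)/4 = sqrt(28 + u)/4)
I = -6550030 (I = 6 + 2*(-1587173 - 1*1687845) = 6 + 2*(-1587173 - 1687845) = 6 + 2*(-3275018) = 6 - 6550036 = -6550030)
o(n) = n**2 + sqrt(26)/4 (o(n) = n*n + sqrt(28 - 2)/4 = n**2 + sqrt(26)/4)
I + o(w) = -6550030 + (318**2 + sqrt(26)/4) = -6550030 + (101124 + sqrt(26)/4) = -6448906 + sqrt(26)/4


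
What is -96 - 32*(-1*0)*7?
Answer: -96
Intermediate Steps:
-96 - 32*(-1*0)*7 = -96 - 0*7 = -96 - 32*0 = -96 + 0 = -96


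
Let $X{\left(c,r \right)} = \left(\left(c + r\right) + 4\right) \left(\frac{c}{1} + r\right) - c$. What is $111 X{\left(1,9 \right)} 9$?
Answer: $138861$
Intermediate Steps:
$X{\left(c,r \right)} = - c + \left(c + r\right) \left(4 + c + r\right)$ ($X{\left(c,r \right)} = \left(4 + c + r\right) \left(c 1 + r\right) - c = \left(4 + c + r\right) \left(c + r\right) - c = \left(c + r\right) \left(4 + c + r\right) - c = - c + \left(c + r\right) \left(4 + c + r\right)$)
$111 X{\left(1,9 \right)} 9 = 111 \left(1^{2} + 9^{2} + 3 \cdot 1 + 4 \cdot 9 + 2 \cdot 1 \cdot 9\right) 9 = 111 \left(1 + 81 + 3 + 36 + 18\right) 9 = 111 \cdot 139 \cdot 9 = 15429 \cdot 9 = 138861$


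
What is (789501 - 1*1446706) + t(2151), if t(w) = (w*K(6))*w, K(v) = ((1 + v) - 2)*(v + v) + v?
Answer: 304711661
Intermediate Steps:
K(v) = v + 2*v*(-1 + v) (K(v) = (-1 + v)*(2*v) + v = 2*v*(-1 + v) + v = v + 2*v*(-1 + v))
t(w) = 66*w**2 (t(w) = (w*(6*(-1 + 2*6)))*w = (w*(6*(-1 + 12)))*w = (w*(6*11))*w = (w*66)*w = (66*w)*w = 66*w**2)
(789501 - 1*1446706) + t(2151) = (789501 - 1*1446706) + 66*2151**2 = (789501 - 1446706) + 66*4626801 = -657205 + 305368866 = 304711661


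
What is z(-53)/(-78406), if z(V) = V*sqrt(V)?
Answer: 53*I*sqrt(53)/78406 ≈ 0.0049211*I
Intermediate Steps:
z(V) = V**(3/2)
z(-53)/(-78406) = (-53)**(3/2)/(-78406) = -53*I*sqrt(53)*(-1/78406) = 53*I*sqrt(53)/78406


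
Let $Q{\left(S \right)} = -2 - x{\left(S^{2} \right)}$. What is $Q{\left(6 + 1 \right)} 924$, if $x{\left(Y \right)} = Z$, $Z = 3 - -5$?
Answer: $-9240$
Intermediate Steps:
$Z = 8$ ($Z = 3 + 5 = 8$)
$x{\left(Y \right)} = 8$
$Q{\left(S \right)} = -10$ ($Q{\left(S \right)} = -2 - 8 = -10$)
$Q{\left(6 + 1 \right)} 924 = \left(-10\right) 924 = -9240$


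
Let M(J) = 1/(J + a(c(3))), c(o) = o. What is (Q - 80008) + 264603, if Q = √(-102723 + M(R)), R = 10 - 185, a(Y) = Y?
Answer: 184595 + I*√759739351/86 ≈ 1.846e+5 + 320.5*I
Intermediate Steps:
R = -175
M(J) = 1/(3 + J) (M(J) = 1/(J + 3) = 1/(3 + J))
Q = I*√759739351/86 (Q = √(-102723 + 1/(3 - 175)) = √(-102723 + 1/(-172)) = √(-102723 - 1/172) = √(-17668357/172) = I*√759739351/86 ≈ 320.5*I)
(Q - 80008) + 264603 = (I*√759739351/86 - 80008) + 264603 = (-80008 + I*√759739351/86) + 264603 = 184595 + I*√759739351/86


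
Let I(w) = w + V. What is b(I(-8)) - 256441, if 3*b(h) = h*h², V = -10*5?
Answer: -964435/3 ≈ -3.2148e+5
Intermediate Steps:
V = -50
I(w) = -50 + w (I(w) = w - 50 = -50 + w)
b(h) = h³/3 (b(h) = (h*h²)/3 = h³/3)
b(I(-8)) - 256441 = (-50 - 8)³/3 - 256441 = (⅓)*(-58)³ - 256441 = (⅓)*(-195112) - 256441 = -195112/3 - 256441 = -964435/3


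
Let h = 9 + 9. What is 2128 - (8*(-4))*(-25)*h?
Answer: -12272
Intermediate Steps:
h = 18
2128 - (8*(-4))*(-25)*h = 2128 - (8*(-4))*(-25)*18 = 2128 - (-32*(-25))*18 = 2128 - 800*18 = 2128 - 1*14400 = 2128 - 14400 = -12272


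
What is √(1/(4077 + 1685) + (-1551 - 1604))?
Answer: 3*I*√11638669562/5762 ≈ 56.169*I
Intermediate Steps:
√(1/(4077 + 1685) + (-1551 - 1604)) = √(1/5762 - 3155) = √(-18179109/5762) = 3*I*√11638669562/5762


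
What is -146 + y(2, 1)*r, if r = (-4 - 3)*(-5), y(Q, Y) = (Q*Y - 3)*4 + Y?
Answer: -251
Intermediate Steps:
y(Q, Y) = -12 + Y + 4*Q*Y (y(Q, Y) = (-3 + Q*Y)*4 + Y = (-12 + 4*Q*Y) + Y = -12 + Y + 4*Q*Y)
r = 35 (r = -7*(-5) = 35)
-146 + y(2, 1)*r = -146 + (-12 + 1 + 4*2*1)*35 = -146 + (-12 + 1 + 8)*35 = -146 - 3*35 = -146 - 105 = -251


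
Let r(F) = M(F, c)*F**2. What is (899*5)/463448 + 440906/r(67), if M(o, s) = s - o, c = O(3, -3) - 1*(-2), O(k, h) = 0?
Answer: -203025430313/135227174680 ≈ -1.5014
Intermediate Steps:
c = 2 (c = 0 - 1*(-2) = 0 + 2 = 2)
r(F) = F**2*(2 - F) (r(F) = (2 - F)*F**2 = F**2*(2 - F))
(899*5)/463448 + 440906/r(67) = (899*5)/463448 + 440906/((67**2*(2 - 1*67))) = 4495*(1/463448) + 440906/((4489*(2 - 67))) = 4495/463448 + 440906/((4489*(-65))) = 4495/463448 + 440906/(-291785) = 4495/463448 + 440906*(-1/291785) = 4495/463448 - 440906/291785 = -203025430313/135227174680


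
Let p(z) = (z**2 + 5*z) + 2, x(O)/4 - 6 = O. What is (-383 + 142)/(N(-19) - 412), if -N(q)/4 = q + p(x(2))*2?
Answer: 241/9824 ≈ 0.024532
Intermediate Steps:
x(O) = 24 + 4*O
p(z) = 2 + z**2 + 5*z
N(q) = -9488 - 4*q (N(q) = -4*(q + (2 + (24 + 4*2)**2 + 5*(24 + 4*2))*2) = -4*(q + (2 + (24 + 8)**2 + 5*(24 + 8))*2) = -4*(q + (2 + 32**2 + 5*32)*2) = -4*(q + (2 + 1024 + 160)*2) = -4*(q + 1186*2) = -4*(q + 2372) = -4*(2372 + q) = -9488 - 4*q)
(-383 + 142)/(N(-19) - 412) = (-383 + 142)/((-9488 - 4*(-19)) - 412) = -241/((-9488 + 76) - 412) = -241/(-9412 - 412) = -241/(-9824) = -241*(-1/9824) = 241/9824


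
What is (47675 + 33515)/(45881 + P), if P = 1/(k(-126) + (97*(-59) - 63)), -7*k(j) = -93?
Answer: 1640403355/927002661 ≈ 1.7696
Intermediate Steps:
k(j) = 93/7 (k(j) = -⅐*(-93) = 93/7)
P = -7/40409 (P = 1/(93/7 + (97*(-59) - 63)) = 1/(93/7 + (-5723 - 63)) = 1/(93/7 - 5786) = 1/(-40409/7) = -7/40409 ≈ -0.00017323)
(47675 + 33515)/(45881 + P) = (47675 + 33515)/(45881 - 7/40409) = 81190/(1854005322/40409) = 81190*(40409/1854005322) = 1640403355/927002661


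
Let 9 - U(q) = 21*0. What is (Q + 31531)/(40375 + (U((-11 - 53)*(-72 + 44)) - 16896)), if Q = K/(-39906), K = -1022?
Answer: 314569277/234328032 ≈ 1.3424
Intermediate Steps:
U(q) = 9 (U(q) = 9 - 21*0 = 9 - 1*0 = 9 + 0 = 9)
Q = 511/19953 (Q = -1022/(-39906) = -1022*(-1/39906) = 511/19953 ≈ 0.025610)
(Q + 31531)/(40375 + (U((-11 - 53)*(-72 + 44)) - 16896)) = (511/19953 + 31531)/(40375 + (9 - 16896)) = 629138554/(19953*(40375 - 16887)) = (629138554/19953)/23488 = (629138554/19953)*(1/23488) = 314569277/234328032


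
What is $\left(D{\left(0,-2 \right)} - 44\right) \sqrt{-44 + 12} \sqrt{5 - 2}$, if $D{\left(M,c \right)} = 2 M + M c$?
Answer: $- 176 i \sqrt{6} \approx - 431.11 i$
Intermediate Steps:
$\left(D{\left(0,-2 \right)} - 44\right) \sqrt{-44 + 12} \sqrt{5 - 2} = \left(0 \left(2 - 2\right) - 44\right) \sqrt{-44 + 12} \sqrt{5 - 2} = \left(0 \cdot 0 - 44\right) \sqrt{-32} \sqrt{5 - 2} = \left(0 - 44\right) 4 i \sqrt{2} \sqrt{3} = - 44 \cdot 4 i \sqrt{2} \sqrt{3} = - 176 i \sqrt{2} \sqrt{3} = - 176 i \sqrt{6}$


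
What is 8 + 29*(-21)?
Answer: -601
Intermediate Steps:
8 + 29*(-21) = 8 - 609 = -601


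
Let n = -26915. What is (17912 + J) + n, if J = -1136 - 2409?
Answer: -12548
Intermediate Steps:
J = -3545
(17912 + J) + n = (17912 - 3545) - 26915 = 14367 - 26915 = -12548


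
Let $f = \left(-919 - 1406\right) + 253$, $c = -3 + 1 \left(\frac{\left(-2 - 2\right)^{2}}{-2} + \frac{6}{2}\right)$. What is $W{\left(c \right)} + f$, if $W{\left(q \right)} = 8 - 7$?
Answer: $-2071$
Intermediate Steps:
$c = -8$ ($c = -3 + 1 \left(\left(-4\right)^{2} \left(- \frac{1}{2}\right) + 6 \cdot \frac{1}{2}\right) = -3 + 1 \left(16 \left(- \frac{1}{2}\right) + 3\right) = -3 + 1 \left(-8 + 3\right) = -3 + 1 \left(-5\right) = -3 - 5 = -8$)
$W{\left(q \right)} = 1$
$f = -2072$ ($f = -2325 + 253 = -2072$)
$W{\left(c \right)} + f = 1 - 2072 = -2071$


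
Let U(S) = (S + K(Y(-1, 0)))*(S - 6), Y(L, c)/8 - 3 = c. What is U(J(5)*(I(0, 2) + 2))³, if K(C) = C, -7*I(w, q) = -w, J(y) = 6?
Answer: 10077696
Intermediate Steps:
I(w, q) = w/7 (I(w, q) = -(-1)*w/7 = w/7)
Y(L, c) = 24 + 8*c
U(S) = (-6 + S)*(24 + S) (U(S) = (S + (24 + 8*0))*(S - 6) = (S + (24 + 0))*(-6 + S) = (S + 24)*(-6 + S) = (24 + S)*(-6 + S) = (-6 + S)*(24 + S))
U(J(5)*(I(0, 2) + 2))³ = (-144 + (6*((⅐)*0 + 2))² + 18*(6*((⅐)*0 + 2)))³ = (-144 + (6*(0 + 2))² + 18*(6*(0 + 2)))³ = (-144 + (6*2)² + 18*(6*2))³ = (-144 + 12² + 18*12)³ = (-144 + 144 + 216)³ = 216³ = 10077696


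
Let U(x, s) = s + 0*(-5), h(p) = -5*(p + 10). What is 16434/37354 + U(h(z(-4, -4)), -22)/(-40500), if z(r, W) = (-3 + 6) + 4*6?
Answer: 166599697/378209250 ≈ 0.44050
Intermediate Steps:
z(r, W) = 27 (z(r, W) = 3 + 24 = 27)
h(p) = -50 - 5*p (h(p) = -5*(10 + p) = -50 - 5*p)
U(x, s) = s (U(x, s) = s + 0 = s)
16434/37354 + U(h(z(-4, -4)), -22)/(-40500) = 16434/37354 - 22/(-40500) = 16434*(1/37354) - 22*(-1/40500) = 8217/18677 + 11/20250 = 166599697/378209250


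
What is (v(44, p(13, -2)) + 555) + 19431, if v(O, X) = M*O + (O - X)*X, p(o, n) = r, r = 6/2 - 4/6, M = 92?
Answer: 217181/9 ≈ 24131.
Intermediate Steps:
r = 7/3 (r = 6*(½) - 4*⅙ = 3 - ⅔ = 7/3 ≈ 2.3333)
p(o, n) = 7/3
v(O, X) = 92*O + X*(O - X) (v(O, X) = 92*O + (O - X)*X = 92*O + X*(O - X))
(v(44, p(13, -2)) + 555) + 19431 = ((-(7/3)² + 92*44 + 44*(7/3)) + 555) + 19431 = ((-1*49/9 + 4048 + 308/3) + 555) + 19431 = ((-49/9 + 4048 + 308/3) + 555) + 19431 = (37307/9 + 555) + 19431 = 42302/9 + 19431 = 217181/9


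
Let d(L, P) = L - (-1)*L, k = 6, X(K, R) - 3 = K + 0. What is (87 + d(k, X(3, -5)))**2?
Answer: 9801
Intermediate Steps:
X(K, R) = 3 + K (X(K, R) = 3 + (K + 0) = 3 + K)
d(L, P) = 2*L (d(L, P) = L + L = 2*L)
(87 + d(k, X(3, -5)))**2 = (87 + 2*6)**2 = (87 + 12)**2 = 99**2 = 9801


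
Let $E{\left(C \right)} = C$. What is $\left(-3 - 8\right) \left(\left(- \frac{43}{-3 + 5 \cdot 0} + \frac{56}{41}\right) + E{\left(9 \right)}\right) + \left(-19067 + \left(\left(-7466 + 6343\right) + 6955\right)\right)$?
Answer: $- \frac{1661323}{123} \approx -13507.0$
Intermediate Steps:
$\left(-3 - 8\right) \left(\left(- \frac{43}{-3 + 5 \cdot 0} + \frac{56}{41}\right) + E{\left(9 \right)}\right) + \left(-19067 + \left(\left(-7466 + 6343\right) + 6955\right)\right) = \left(-3 - 8\right) \left(\left(- \frac{43}{-3 + 5 \cdot 0} + \frac{56}{41}\right) + 9\right) + \left(-19067 + \left(\left(-7466 + 6343\right) + 6955\right)\right) = \left(-3 - 8\right) \left(\left(- \frac{43}{-3 + 0} + 56 \cdot \frac{1}{41}\right) + 9\right) + \left(-19067 + \left(-1123 + 6955\right)\right) = - 11 \left(\left(- \frac{43}{-3} + \frac{56}{41}\right) + 9\right) + \left(-19067 + 5832\right) = - 11 \left(\left(\left(-43\right) \left(- \frac{1}{3}\right) + \frac{56}{41}\right) + 9\right) - 13235 = - 11 \left(\left(\frac{43}{3} + \frac{56}{41}\right) + 9\right) - 13235 = - 11 \left(\frac{1931}{123} + 9\right) - 13235 = \left(-11\right) \frac{3038}{123} - 13235 = - \frac{33418}{123} - 13235 = - \frac{1661323}{123}$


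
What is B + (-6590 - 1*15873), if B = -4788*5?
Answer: -46403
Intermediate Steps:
B = -23940
B + (-6590 - 1*15873) = -23940 + (-6590 - 1*15873) = -23940 + (-6590 - 15873) = -23940 - 22463 = -46403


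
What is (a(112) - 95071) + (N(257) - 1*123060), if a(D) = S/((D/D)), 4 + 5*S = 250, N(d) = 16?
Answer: -1090329/5 ≈ -2.1807e+5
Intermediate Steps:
S = 246/5 (S = -⅘ + (⅕)*250 = -⅘ + 50 = 246/5 ≈ 49.200)
a(D) = 246/5 (a(D) = 246/(5*((D/D))) = (246/5)/1 = (246/5)*1 = 246/5)
(a(112) - 95071) + (N(257) - 1*123060) = (246/5 - 95071) + (16 - 1*123060) = -475109/5 + (16 - 123060) = -475109/5 - 123044 = -1090329/5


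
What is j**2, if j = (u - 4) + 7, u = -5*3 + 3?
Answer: 81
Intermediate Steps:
u = -12 (u = -15 + 3 = -12)
j = -9 (j = (-12 - 4) + 7 = -16 + 7 = -9)
j**2 = (-9)**2 = 81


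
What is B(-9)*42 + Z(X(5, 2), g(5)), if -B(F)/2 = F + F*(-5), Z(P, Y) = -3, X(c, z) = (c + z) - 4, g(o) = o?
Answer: -3027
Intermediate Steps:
X(c, z) = -4 + c + z
B(F) = 8*F (B(F) = -2*(F + F*(-5)) = -2*(F - 5*F) = -(-8)*F = 8*F)
B(-9)*42 + Z(X(5, 2), g(5)) = (8*(-9))*42 - 3 = -72*42 - 3 = -3024 - 3 = -3027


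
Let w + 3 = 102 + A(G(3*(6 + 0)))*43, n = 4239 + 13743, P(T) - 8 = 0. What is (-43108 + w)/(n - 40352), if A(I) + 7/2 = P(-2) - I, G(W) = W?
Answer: 87179/44740 ≈ 1.9486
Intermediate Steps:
P(T) = 8 (P(T) = 8 + 0 = 8)
n = 17982
A(I) = 9/2 - I (A(I) = -7/2 + (8 - I) = 9/2 - I)
w = -963/2 (w = -3 + (102 + (9/2 - 3*(6 + 0))*43) = -3 + (102 + (9/2 - 3*6)*43) = -3 + (102 + (9/2 - 1*18)*43) = -3 + (102 + (9/2 - 18)*43) = -3 + (102 - 27/2*43) = -3 + (102 - 1161/2) = -3 - 957/2 = -963/2 ≈ -481.50)
(-43108 + w)/(n - 40352) = (-43108 - 963/2)/(17982 - 40352) = -87179/2/(-22370) = -87179/2*(-1/22370) = 87179/44740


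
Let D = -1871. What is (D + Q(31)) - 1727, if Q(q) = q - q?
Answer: -3598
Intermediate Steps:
Q(q) = 0
(D + Q(31)) - 1727 = (-1871 + 0) - 1727 = -1871 - 1727 = -3598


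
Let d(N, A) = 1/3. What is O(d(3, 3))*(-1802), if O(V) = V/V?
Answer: -1802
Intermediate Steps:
d(N, A) = ⅓
O(V) = 1
O(d(3, 3))*(-1802) = 1*(-1802) = -1802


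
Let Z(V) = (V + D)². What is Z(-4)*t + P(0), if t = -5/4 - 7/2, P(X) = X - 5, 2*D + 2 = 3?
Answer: -1011/16 ≈ -63.188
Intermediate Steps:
D = ½ (D = -1 + (½)*3 = -1 + 3/2 = ½ ≈ 0.50000)
Z(V) = (½ + V)² (Z(V) = (V + ½)² = (½ + V)²)
P(X) = -5 + X
t = -19/4 (t = -5*¼ - 7*½ = -5/4 - 7/2 = -19/4 ≈ -4.7500)
Z(-4)*t + P(0) = ((1 + 2*(-4))²/4)*(-19/4) + (-5 + 0) = ((1 - 8)²/4)*(-19/4) - 5 = ((¼)*(-7)²)*(-19/4) - 5 = ((¼)*49)*(-19/4) - 5 = (49/4)*(-19/4) - 5 = -931/16 - 5 = -1011/16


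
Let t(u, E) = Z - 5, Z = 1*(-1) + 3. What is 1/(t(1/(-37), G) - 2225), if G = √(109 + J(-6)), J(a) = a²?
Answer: -1/2228 ≈ -0.00044883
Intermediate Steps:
Z = 2 (Z = -1 + 3 = 2)
G = √145 (G = √(109 + (-6)²) = √(109 + 36) = √145 ≈ 12.042)
t(u, E) = -3 (t(u, E) = 2 - 5 = -3)
1/(t(1/(-37), G) - 2225) = 1/(-3 - 2225) = 1/(-2228) = -1/2228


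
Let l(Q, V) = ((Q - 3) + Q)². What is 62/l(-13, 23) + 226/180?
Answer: 100613/75690 ≈ 1.3293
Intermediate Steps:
l(Q, V) = (-3 + 2*Q)² (l(Q, V) = ((-3 + Q) + Q)² = (-3 + 2*Q)²)
62/l(-13, 23) + 226/180 = 62/((-3 + 2*(-13))²) + 226/180 = 62/((-3 - 26)²) + 226*(1/180) = 62/((-29)²) + 113/90 = 62/841 + 113/90 = 100613/75690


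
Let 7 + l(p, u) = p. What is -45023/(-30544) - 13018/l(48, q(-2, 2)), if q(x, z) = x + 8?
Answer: -395775849/1252304 ≈ -316.04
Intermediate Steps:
q(x, z) = 8 + x
l(p, u) = -7 + p
-45023/(-30544) - 13018/l(48, q(-2, 2)) = -45023/(-30544) - 13018/(-7 + 48) = -45023*(-1/30544) - 13018/41 = 45023/30544 - 13018*1/41 = 45023/30544 - 13018/41 = -395775849/1252304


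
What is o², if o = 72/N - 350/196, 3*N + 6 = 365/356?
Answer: 25637453689/12545764 ≈ 2043.5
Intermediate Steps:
N = -1771/1068 (N = -2 + (365/356)/3 = -2 + (365*(1/356))/3 = -2 + (⅓)*(365/356) = -2 + 365/1068 = -1771/1068 ≈ -1.6582)
o = -160117/3542 (o = 72/(-1771/1068) - 350/196 = 72*(-1068/1771) - 350*1/196 = -76896/1771 - 25/14 = -160117/3542 ≈ -45.205)
o² = (-160117/3542)² = 25637453689/12545764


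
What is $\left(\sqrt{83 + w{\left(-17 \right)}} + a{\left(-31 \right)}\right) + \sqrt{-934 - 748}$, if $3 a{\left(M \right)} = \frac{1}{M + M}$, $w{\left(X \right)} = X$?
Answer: $- \frac{1}{186} + \sqrt{66} + 29 i \sqrt{2} \approx 8.1187 + 41.012 i$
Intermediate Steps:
$a{\left(M \right)} = \frac{1}{6 M}$ ($a{\left(M \right)} = \frac{1}{3 \left(M + M\right)} = \frac{1}{3 \cdot 2 M} = \frac{\frac{1}{2} \frac{1}{M}}{3} = \frac{1}{6 M}$)
$\left(\sqrt{83 + w{\left(-17 \right)}} + a{\left(-31 \right)}\right) + \sqrt{-934 - 748} = \left(\sqrt{83 - 17} + \frac{1}{6 \left(-31\right)}\right) + \sqrt{-934 - 748} = \left(\sqrt{66} + \frac{1}{6} \left(- \frac{1}{31}\right)\right) + \sqrt{-1682} = \left(\sqrt{66} - \frac{1}{186}\right) + 29 i \sqrt{2} = \left(- \frac{1}{186} + \sqrt{66}\right) + 29 i \sqrt{2} = - \frac{1}{186} + \sqrt{66} + 29 i \sqrt{2}$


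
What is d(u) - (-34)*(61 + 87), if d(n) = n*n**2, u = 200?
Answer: 8005032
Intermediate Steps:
d(n) = n**3
d(u) - (-34)*(61 + 87) = 200**3 - (-34)*(61 + 87) = 8000000 - (-34)*148 = 8000000 - 1*(-5032) = 8000000 + 5032 = 8005032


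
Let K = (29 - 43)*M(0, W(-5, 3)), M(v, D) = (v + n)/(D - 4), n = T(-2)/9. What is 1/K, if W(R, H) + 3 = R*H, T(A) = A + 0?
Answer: -99/14 ≈ -7.0714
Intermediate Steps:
T(A) = A
W(R, H) = -3 + H*R (W(R, H) = -3 + R*H = -3 + H*R)
n = -2/9 ≈ -0.22222
M(v, D) = (-2/9 + v)/(-4 + D) (M(v, D) = (v - 2/9)/(D - 4) = (-2/9 + v)/(-4 + D))
K = -14/99 (K = (29 - 43)*((-2/9 + 0)/(-4 + (-3 + 3*(-5)))) = -14*(-2)/((-4 + (-3 - 15))*9) = -14*(-2)/((-4 - 18)*9) = -14*(-2)/((-22)*9) = -(-7)*(-2)/(11*9) = -14*1/99 = -14/99 ≈ -0.14141)
1/K = 1/(-14/99) = -99/14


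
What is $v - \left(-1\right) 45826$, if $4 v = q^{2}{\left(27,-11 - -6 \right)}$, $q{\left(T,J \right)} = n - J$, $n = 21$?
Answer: $45995$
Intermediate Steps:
$q{\left(T,J \right)} = 21 - J$
$v = 169$ ($v = \frac{\left(21 - \left(-11 - -6\right)\right)^{2}}{4} = \frac{\left(21 - \left(-11 + 6\right)\right)^{2}}{4} = \frac{\left(21 - -5\right)^{2}}{4} = \frac{\left(21 + 5\right)^{2}}{4} = \frac{26^{2}}{4} = \frac{1}{4} \cdot 676 = 169$)
$v - \left(-1\right) 45826 = 169 - \left(-1\right) 45826 = 169 - -45826 = 169 + 45826 = 45995$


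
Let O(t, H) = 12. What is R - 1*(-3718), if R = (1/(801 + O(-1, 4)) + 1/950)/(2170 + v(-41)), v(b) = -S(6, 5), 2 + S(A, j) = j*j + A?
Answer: 6148089821063/1653601350 ≈ 3718.0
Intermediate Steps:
S(A, j) = -2 + A + j² (S(A, j) = -2 + (j*j + A) = -2 + (j² + A) = -2 + (A + j²) = -2 + A + j²)
v(b) = -29 (v(b) = -(-2 + 6 + 5²) = -(-2 + 6 + 25) = -1*29 = -29)
R = 1763/1653601350 (R = (1/(801 + 12) + 1/950)/(2170 - 29) = (1/813 + 1/950)/2141 = (1/813 + 1/950)*(1/2141) = (1763/772350)*(1/2141) = 1763/1653601350 ≈ 1.0662e-6)
R - 1*(-3718) = 1763/1653601350 - 1*(-3718) = 1763/1653601350 + 3718 = 6148089821063/1653601350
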